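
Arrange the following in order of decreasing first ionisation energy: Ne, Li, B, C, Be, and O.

Ne > O > C > Be > B > Li

Li is in period 2, group 1; Be is in period 2, group 2; B is in period 2, group 13; C is in period 2, group 14; O is in period 2, group 16; Ne is in period 2, group 18.
IE₁ increases left→right with effective nuclear charge and decreases top→bottom as the valence shell moves farther out.
All lie in period 2; the across-period trend (first ionization energy increases left to right) applies, with the exception below.
Note the exception: Be has a higher first ionization energy than B, contrary to the simple trend — removing B's lone 2p electron is easier than breaking Be's filled 2s².
For reference (kJ/mol): Li 520, Be 900, B 801, C 1086, O 1314, Ne 2081.
So from highest to lowest: Ne > O > C > Be > B > Li.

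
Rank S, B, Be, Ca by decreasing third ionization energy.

The third ionization energy removes an electron from the +2 ion. For each element: S²⁺ still has 4 valence electrons; B²⁺ still has 1 valence electron; Be²⁺ is the bare [He] core; Ca²⁺ is the bare [Ar] core.
Pulling an electron out of a noble-gas core costs far more than removing a remaining valence electron, so Ca and Be sit at the high end of IE_3.
Valence configurations: S²⁺ [Ne]3s²3p², B²⁺ [He]2s¹.
Approximate IE_3 values (kJ/mol): S 3357, B 3660, Be 14849, Ca 4912.
So the third ionization energies run S < B < Ca < Be.

Be > Ca > B > S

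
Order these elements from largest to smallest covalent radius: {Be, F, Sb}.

Be is in period 2, group 2; F is in period 2, group 17; Sb is in period 5, group 15.
Across a period the added protons contract the valence shell; down a group each new principal shell makes the atom larger.
Neither a single period nor a single group — weigh both effects.
Be > F: Be lies to the left of F in period 2, so the across-period effect alone puts Be larger.
Sb > Be: period and group pull opposite ways; the down-group shift dominates (140 vs 102 pm).
Approximate values (pm): Be 102, F 64, Sb 140.
So from largest to smallest: Sb > Be > F.

Sb > Be > F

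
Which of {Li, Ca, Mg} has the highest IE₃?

Li

IE_3 is the cost of taking one more electron from the +2 cation: Li²⁺ is already 1 electron into the core; Ca²⁺ is the bare [Ar] core; Mg²⁺ is the bare [Ne] core.
All of these are removing an electron from a noble-gas core or deeper; the smaller core (lower principal quantum number) is held far more tightly, and within a period the higher nuclear charge binds the same core more tightly.
Approximate IE_3 values (kJ/mol): Li 11815, Ca 4912, Mg 7733.
Putting it together, IE_3: Ca < Mg < Li.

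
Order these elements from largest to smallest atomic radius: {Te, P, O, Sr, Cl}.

Sr > Te > P > Cl > O

O is in period 2, group 16; P is in period 3, group 15; Cl is in period 3, group 17; Sr is in period 5, group 2; Te is in period 5, group 16.
Moving right in a period, electrons are added to the same shell under a stronger nuclear pull, so atoms get smaller; moving down, a new shell is opened and atoms get larger.
Here both period and group differ, so the two effects have to be weighed against each other.
Cl > O: the two effects oppose for this pair; the down-group effect wins (99 vs 63 pm).
P > Cl: both are in period 3; the period trend gives P the larger value.
Te > P: the two effects oppose for this pair; the down-group effect wins (136 vs 111 pm).
Sr > Te: both are in period 5; the period trend gives Sr the larger value.
For reference (pm): O 63, P 111, Cl 99, Sr 185, Te 136.
So from largest to smallest: Sr > Te > P > Cl > O.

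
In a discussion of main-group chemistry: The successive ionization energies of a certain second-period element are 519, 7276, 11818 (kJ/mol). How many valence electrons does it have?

1

Look for the largest jump between consecutive ionization energies: IE2/IE1 ≈ 14.0, far larger than any earlier ratio.
That jump marks the point where a core electron is being removed. So the atom has 1 valence electron.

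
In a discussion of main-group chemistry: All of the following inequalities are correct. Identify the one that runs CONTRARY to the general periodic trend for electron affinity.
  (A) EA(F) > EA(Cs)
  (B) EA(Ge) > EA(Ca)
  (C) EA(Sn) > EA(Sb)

The general trend: electron affinity increases across a period and decreases down a group.
(A) F (period 2, group 17) vs Cs (period 6, group 1): the stated order agrees with the simple trend.
(B) Ge (period 4, group 14) vs Ca (period 4, group 2): the stated order agrees with the simple trend.
(C) Sn (period 5, group 14) vs Sb (period 5, group 15): the stated order contradicts the simple trend.
The exception is (C): adding an electron to Sb's half-filled 5p³ is unfavourable, so Sn has the more exothermic EA.

(C)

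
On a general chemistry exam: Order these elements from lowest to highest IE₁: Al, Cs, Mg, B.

Across a period the outer electron is held more tightly (higher IE₁); down a group it sits in a higher shell, more shielded, and comes off more easily.
These span different periods and groups, so the two trends combine.
Al > Cs: both effects reinforce here, so Al is clearly the higher of the two.
Mg > Al: this pair runs against the simple trend — see the exception note.
B > Mg: relative to Mg, both the across-period and down-group shifts push B's first ionization energy up.
Note the exception: Mg has a higher first ionization energy than Al, contrary to the simple trend — Al's single 3p electron is easier to remove than one from Mg's filled 3s².
For reference (kJ/mol): B 801, Mg 738, Al 578, Cs 376.
So from lowest to highest: Cs < Al < Mg < B.

Cs < Al < Mg < B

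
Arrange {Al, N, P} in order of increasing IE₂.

Al < P < N

IE_2 is the cost of taking one more electron from the +1 cation: Al⁺ still has 2 valence electrons; N⁺ still has 4 valence electrons; P⁺ still has 4 valence electrons.
All are still removing valence electrons, so compare the +1 ions as you would atoms: IE_2 generally rises across a period (higher Z_eff) and falls down a group (larger shell), subject to the usual subshell exceptions.
Valence configurations: Al⁺ [Ne]3s², N⁺ [He]2s²2p², P⁺ [Ne]3s²3p².
Approximate IE_2 values (kJ/mol): Al 1817, N 2856, P 1907.
Overall IE_2 order: Al < P < N.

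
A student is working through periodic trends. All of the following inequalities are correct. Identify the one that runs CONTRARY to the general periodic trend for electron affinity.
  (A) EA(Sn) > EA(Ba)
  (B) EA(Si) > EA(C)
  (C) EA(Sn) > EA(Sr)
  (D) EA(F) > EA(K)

(B)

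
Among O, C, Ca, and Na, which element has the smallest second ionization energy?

Ca

IE_2 is the cost of taking one more electron from the +1 cation: O⁺ still has 5 valence electrons; C⁺ still has 3 valence electrons; Ca⁺ still has 1 valence electron; Na⁺ is the bare [Ne] core.
Core electrons are held far more tightly than valence electrons, so Na tops the IE_2 order.
Valence configurations: O⁺ [He]2s²2p³, C⁺ [He]2s²2p¹, Ca⁺ [Ar]4s¹.
Approximate IE_2 values (kJ/mol): O 3388, C 2353, Ca 1145, Na 4562.
So the second ionization energies run Ca < C < O < Na.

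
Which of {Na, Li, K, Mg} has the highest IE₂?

After 1 electron has been removed, what remains? Na⁺ is the bare [Ne] core; Li⁺ is the bare [He] core; K⁺ is the bare [Ar] core; Mg⁺ still has 1 valence electron.
Core electrons are held far more tightly than valence electrons, so K, Na and Li top the IE_2 order.
Tabulated IE_2 (kJ/mol): Na 4562, Li 7298, K 3052, Mg 1451.
Hence IE_2: Mg < K < Na < Li.

Li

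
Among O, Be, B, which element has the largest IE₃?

IE_3 is the cost of taking one more electron from the +2 cation: O²⁺ still has 4 valence electrons; Be²⁺ is the bare [He] core; B²⁺ still has 1 valence electron.
Breaking into a closed-shell core is much more expensive than removing a leftover valence electron — Be has the largest IE_3 here.
Valence configurations: O²⁺ [He]2s²2p², B²⁺ [He]2s¹.
The numbers (kJ/mol): O 5300, Be 14849, B 3660.
So the third ionization energies run B < O < Be.

Be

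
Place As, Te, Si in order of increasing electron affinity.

As, Si, Te

Si is in period 3, group 14; As is in period 4, group 15; Te is in period 5, group 16.
Atoms with high Z_eff and room in the valence shell (especially the halogens) have the most exothermic electron affinities.
Neither a single period nor a single group — weigh both effects.
Si > As: the two effects oppose for this pair; the down-group effect wins (134 vs 78 kJ/mol).
Te > Si: period and group pull opposite ways; the across-period shift dominates (190 vs 134 kJ/mol).
Approximate values (kJ/mol): Si 134, As 78, Te 190.
So from lowest to highest: As < Si < Te.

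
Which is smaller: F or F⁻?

F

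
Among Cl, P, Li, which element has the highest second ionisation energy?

IE_2 is the cost of taking one more electron from the +1 cation: Cl⁺ still has 6 valence electrons; P⁺ still has 4 valence electrons; Li⁺ is the bare [He] core.
Breaking into a closed-shell core is much more expensive than removing a leftover valence electron — Li has the largest IE_2 here.
Valence configurations: Cl⁺ [Ne]3s²3p⁴, P⁺ [Ne]3s²3p².
Approximate IE_2 values (kJ/mol): Cl 2298, P 1907, Li 7298.
So the second ionization energies run P < Cl < Li.

Li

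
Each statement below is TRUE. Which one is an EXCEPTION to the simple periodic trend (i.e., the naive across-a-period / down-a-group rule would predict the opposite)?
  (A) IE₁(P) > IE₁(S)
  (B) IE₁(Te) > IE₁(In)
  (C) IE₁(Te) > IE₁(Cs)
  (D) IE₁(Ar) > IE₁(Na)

(A)

The general trend: first ionisation energy increases across a period and decreases down a group.
(A) P (period 3, group 15) vs S (period 3, group 16): the stated order contradicts the simple trend.
(B) Te (period 5, group 16) vs In (period 5, group 13): the stated order agrees with the simple trend.
(C) Te (period 5, group 16) vs Cs (period 6, group 1): the stated order agrees with the simple trend.
(D) Ar (period 3, group 18) vs Na (period 3, group 1): the stated order agrees with the simple trend.
The exception is (A): S (3p⁴) ionizes more easily than half-filled P (3p³) because the paired 3p electron in S is pushed out by e⁻–e⁻ repulsion.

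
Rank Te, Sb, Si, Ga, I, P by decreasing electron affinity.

I > Te > Si > Sb > P > Ga

Si is in period 3, group 14; P is in period 3, group 15; Ga is in period 4, group 13; Sb is in period 5, group 15; Te is in period 5, group 16; I is in period 5, group 17.
Atoms with high Z_eff and room in the valence shell (especially the halogens) have the most exothermic electron affinities.
These span different periods and groups, so the two trends combine.
P > Ga: both effects reinforce here, so P is clearly the higher of the two.
Sb > P: this pair runs against the simple trend — see the exception note.
Si > Sb: period and group pull opposite ways; the down-group shift dominates (134 vs 103 kJ/mol).
Te > Si: period and group pull opposite ways; the across-period shift dominates (190 vs 134 kJ/mol).
I > Te: I lies to the right of Te in period 5, so the across-period effect alone puts I higher.
Note the exception: Sb has a higher electron affinity than P, contrary to the simple trend — both are half-filled np³, but the pairing/repulsion penalty for the added electron shrinks as the p orbitals become larger and more diffuse down the group, and for Sb that outweighs the weaker nuclear attraction.
Note the exception: Si has a higher electron affinity than P, contrary to the simple trend — adding an electron to P's half-filled 3p³ is unfavourable, so Si (3p²) has the more exothermic EA.
Tabulated electron affinity (kJ/mol): Si 134, P 72, Ga 29, Sb 103, Te 190, I 295.
So from highest to lowest: I > Te > Si > Sb > P > Ga.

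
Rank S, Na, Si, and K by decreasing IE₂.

Na, K, S, Si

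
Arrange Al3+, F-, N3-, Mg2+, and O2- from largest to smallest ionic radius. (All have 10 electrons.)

N3-, O2-, F-, Mg2+, Al3+

All of these have 10 electrons, so size is governed by nuclear charge alone: the more protons, the stronger the pull on the same electron cloud, and the smaller the ion.
Nuclear charges: Al3+ (Z=13), Mg2+ (Z=12), F- (Z=9), O2- (Z=8), N3- (Z=7).
Largest to smallest: N3- > O2- > F- > Mg2+ > Al3+.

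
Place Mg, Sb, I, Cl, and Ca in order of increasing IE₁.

Mg is in period 3, group 2; Cl is in period 3, group 17; Ca is in period 4, group 2; Sb is in period 5, group 15; I is in period 5, group 17.
Across a period the outer electron is held more tightly (higher IE₁); down a group it sits in a higher shell, more shielded, and comes off more easily.
Here both period and group differ, so the two effects have to be weighed against each other.
Mg > Ca: Mg sits above Ca in group 2, so the down-group effect alone puts Mg higher.
Sb > Mg: the two effects oppose for this pair; the across-period effect wins (831 vs 738 kJ/mol).
I > Sb: I lies to the right of Sb in period 5, so the across-period effect alone puts I higher.
Cl > I: they share group 17; the group trend gives Cl the larger value.
For reference (kJ/mol): Mg 738, Cl 1251, Ca 590, Sb 831, I 1008.
So from lowest to highest: Ca < Mg < Sb < I < Cl.

Ca < Mg < Sb < I < Cl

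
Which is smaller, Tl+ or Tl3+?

Tl3+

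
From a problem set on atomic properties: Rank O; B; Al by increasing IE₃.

Al < B < O

After 2 electrons have been removed, what remains? O²⁺ still has 4 valence electrons; B²⁺ still has 1 valence electron; Al²⁺ still has 1 valence electron.
All are still removing valence electrons, so compare the +2 ions as you would atoms: IE_3 generally rises across a period (higher Z_eff) and falls down a group (larger shell), subject to the usual subshell exceptions.
Valence configurations: O²⁺ [He]2s²2p², B²⁺ [He]2s¹, Al²⁺ [Ne]3s¹.
The numbers (kJ/mol): O 5300, B 3660, Al 2745.
Overall IE_3 order: Al < B < O.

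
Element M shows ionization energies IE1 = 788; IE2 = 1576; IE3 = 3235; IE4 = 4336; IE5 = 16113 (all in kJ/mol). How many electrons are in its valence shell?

Look for the largest jump between consecutive ionization energies: IE5/IE4 ≈ 3.7, far larger than any earlier ratio.
That jump marks the point where a core electron is being removed. So the atom has 4 valence electrons.

4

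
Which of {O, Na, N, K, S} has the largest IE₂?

Na

IE_2 is the cost of taking one more electron from the +1 cation: O⁺ still has 5 valence electrons; Na⁺ is the bare [Ne] core; N⁺ still has 4 valence electrons; K⁺ is the bare [Ar] core; S⁺ still has 5 valence electrons.
Usually core removal costs more than valence removal, but here the competition is close: a tightly held n=2 valence electron can cost more to remove than an n=3 core electron, so the actual values have to decide it.
Valence configurations: O⁺ [He]2s²2p³, N⁺ [He]2s²2p², S⁺ [Ne]3s²3p³.
Approximate IE_2 values (kJ/mol): O 3388, Na 4562, N 2856, K 3052, S 2252.
So the second ionization energies run S < N < K < O < Na.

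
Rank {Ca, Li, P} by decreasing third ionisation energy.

Li > Ca > P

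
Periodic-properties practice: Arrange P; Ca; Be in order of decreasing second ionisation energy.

P > Be > Ca

Consider each +1 ion: P⁺ still has 4 valence electrons; Ca⁺ still has 1 valence electron; Be⁺ still has 1 valence electron.
All are still removing valence electrons, so compare the +1 ions as you would atoms: IE_2 generally rises across a period (higher Z_eff) and falls down a group (larger shell), subject to the usual subshell exceptions.
Valence configurations: P⁺ [Ne]3s²3p², Ca⁺ [Ar]4s¹, Be⁺ [He]2s¹.
Approximate IE_2 values (kJ/mol): P 1907, Ca 1145, Be 1757.
Putting it together, IE_2: Ca < Be < P.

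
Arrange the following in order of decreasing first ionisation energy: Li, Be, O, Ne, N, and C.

Ne, N, O, C, Be, Li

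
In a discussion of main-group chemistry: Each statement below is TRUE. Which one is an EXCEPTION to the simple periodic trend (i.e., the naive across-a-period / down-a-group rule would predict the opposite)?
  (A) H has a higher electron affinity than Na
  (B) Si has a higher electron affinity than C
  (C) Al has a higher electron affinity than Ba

(B)

The general trend: electron affinity increases across a period and decreases down a group.
(A) H (period 1, group 1) vs Na (period 3, group 1): the stated order agrees with the simple trend.
(B) Si (period 3, group 14) vs C (period 2, group 14): the stated order contradicts the simple trend.
(C) Al (period 3, group 13) vs Ba (period 6, group 2): the stated order agrees with the simple trend.
The exception is (B): Si's larger, more diffuse 3p orbitals accept an added electron slightly more readily than C's compact 2p.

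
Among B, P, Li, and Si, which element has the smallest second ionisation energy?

Si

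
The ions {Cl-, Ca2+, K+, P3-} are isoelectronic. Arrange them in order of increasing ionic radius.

All of these have 18 electrons, so size is governed by nuclear charge alone: the more protons, the stronger the pull on the same electron cloud, and the smaller the ion.
Nuclear charges: Ca2+ (Z=20), K+ (Z=19), Cl- (Z=17), P3- (Z=15).
Smallest to largest: Ca2+ < K+ < Cl- < P3-.

Ca2+ < K+ < Cl- < P3-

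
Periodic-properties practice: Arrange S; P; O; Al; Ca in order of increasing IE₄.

After 3 electrons have been removed, what remains? S³⁺ still has 3 valence electrons; P³⁺ still has 2 valence electrons; O³⁺ still has 3 valence electrons; Al³⁺ is the bare [Ne] core; Ca³⁺ is already 1 electron into the core.
Usually core removal costs more than valence removal, but here the competition is close: a tightly held n=2 valence electron can cost more to remove than an n=3 core electron, so the actual values have to decide it.
Valence configurations: S³⁺ [Ne]3s²3p¹, P³⁺ [Ne]3s², O³⁺ [He]2s²2p¹.
S³⁺ loses a lone 3p electron whereas P³⁺ must break into a filled 3s² pair, so IE_4(P) > IE_4(S) even though S has the higher nuclear charge.
The numbers (kJ/mol): S 4556, P 4964, O 7469, Al 11577, Ca 6491.
Hence IE_4: S < P < Ca < O < Al.

S < P < Ca < O < Al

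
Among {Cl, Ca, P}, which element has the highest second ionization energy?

Cl

The second ionization energy removes an electron from the +1 ion. For each element: Cl⁺ still has 6 valence electrons; Ca⁺ still has 1 valence electron; P⁺ still has 4 valence electrons.
All are still removing valence electrons, so compare the +1 ions as you would atoms: IE_2 generally rises across a period (higher Z_eff) and falls down a group (larger shell), subject to the usual subshell exceptions.
Valence configurations: Cl⁺ [Ne]3s²3p⁴, Ca⁺ [Ar]4s¹, P⁺ [Ne]3s²3p².
Tabulated IE_2 (kJ/mol): Cl 2298, Ca 1145, P 1907.
So the second ionization energies run Ca < P < Cl.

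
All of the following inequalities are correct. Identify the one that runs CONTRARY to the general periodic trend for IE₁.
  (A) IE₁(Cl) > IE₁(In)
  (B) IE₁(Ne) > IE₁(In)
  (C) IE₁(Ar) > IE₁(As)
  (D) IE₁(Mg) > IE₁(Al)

(D)

The general trend: IE₁ increases across a period and decreases down a group.
(A) Cl (period 3, group 17) vs In (period 5, group 13): the stated order agrees with the simple trend.
(B) Ne (period 2, group 18) vs In (period 5, group 13): the stated order agrees with the simple trend.
(C) Ar (period 3, group 18) vs As (period 4, group 15): the stated order agrees with the simple trend.
(D) Mg (period 3, group 2) vs Al (period 3, group 13): the stated order contradicts the simple trend.
The exception is (D): Al's single 3p electron is easier to remove than one from Mg's filled 3s².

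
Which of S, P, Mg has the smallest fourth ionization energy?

After 3 electrons have been removed, what remains? S³⁺ still has 3 valence electrons; P³⁺ still has 2 valence electrons; Mg³⁺ is already 1 electron into the core.
Pulling an electron out of a noble-gas core costs far more than removing a remaining valence electron, so Mg sits at the high end of IE_4.
Valence configurations: S³⁺ [Ne]3s²3p¹, P³⁺ [Ne]3s².
S³⁺ loses a lone 3p electron whereas P³⁺ must break into a filled 3s² pair, so IE_4(P) > IE_4(S) even though S has the higher nuclear charge.
Tabulated IE_4 (kJ/mol): S 4556, P 4964, Mg 10543.
Putting it together, IE_4: S < P < Mg.

S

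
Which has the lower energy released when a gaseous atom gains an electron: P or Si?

P

Si is in period 3, group 14; P is in period 3, group 15.
Atoms with high Z_eff and room in the valence shell (especially the halogens) have the most exothermic electron affinities.
All lie in period 3; the across-period trend (electron affinity increases left to right) applies, with the exception below.
Note the exception: Si has a higher electron affinity than P, contrary to the simple trend — adding an electron to P's half-filled 3p³ is unfavourable, so Si (3p²) has the more exothermic EA.
For reference (kJ/mol): Si 134, P 72.
So P has the lower energy released when a gaseous atom gains an electron (P < Si).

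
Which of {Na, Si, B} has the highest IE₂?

Consider each +1 ion: Na⁺ is the bare [Ne] core; Si⁺ still has 3 valence electrons; B⁺ still has 2 valence electrons.
Core electrons are held far more tightly than valence electrons, so Na tops the IE_2 order.
Valence configurations: Si⁺ [Ne]3s²3p¹, B⁺ [He]2s².
Tabulated IE_2 (kJ/mol): Na 4562, Si 1577, B 2427.
Putting it together, IE_2: Si < B < Na.

Na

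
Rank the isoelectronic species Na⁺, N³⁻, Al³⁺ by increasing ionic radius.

Al³⁺ < Na⁺ < N³⁻

All of these have 10 electrons, so size is governed by nuclear charge alone: the more protons, the stronger the pull on the same electron cloud, and the smaller the ion.
Nuclear charges: Al³⁺ (Z=13), Na⁺ (Z=11), N³⁻ (Z=7).
Smallest to largest: Al³⁺ < Na⁺ < N³⁻.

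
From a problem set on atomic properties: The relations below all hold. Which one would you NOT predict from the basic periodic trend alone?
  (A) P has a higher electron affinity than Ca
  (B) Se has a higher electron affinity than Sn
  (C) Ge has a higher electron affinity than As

(C)

The general trend: electron affinity increases across a period and decreases down a group.
(A) P (period 3, group 15) vs Ca (period 4, group 2): the stated order agrees with the simple trend.
(B) Se (period 4, group 16) vs Sn (period 5, group 14): the stated order agrees with the simple trend.
(C) Ge (period 4, group 14) vs As (period 4, group 15): the stated order contradicts the simple trend.
The exception is (C): adding an electron to As's half-filled 4p³ is unfavourable, so Ge (4p²) has the more exothermic EA.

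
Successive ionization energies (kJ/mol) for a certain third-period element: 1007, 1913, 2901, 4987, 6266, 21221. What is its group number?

Look for the largest jump between consecutive ionization energies: IE6/IE5 ≈ 3.4, far larger than any earlier ratio.
That jump marks the point where a core electron is being removed. So the atom has 5 valence electrons.
A main-group element with 5 valence electrons is in group 15.

Group 15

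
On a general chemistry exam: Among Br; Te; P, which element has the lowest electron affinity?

P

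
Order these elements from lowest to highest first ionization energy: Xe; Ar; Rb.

Rb, Xe, Ar

Ar is in period 3, group 18; Rb is in period 5, group 1; Xe is in period 5, group 18.
First ionization energy rises across a period (greater Z_eff holds electrons more tightly) and falls down a group (valence electrons are farther from the nucleus).
These span different periods and groups, so the two trends combine.
Xe > Rb: both are in period 5; the period trend gives Xe the larger value.
Ar > Xe: they share group 18; the group trend gives Ar the larger value.
Approximate values (kJ/mol): Ar 1521, Rb 403, Xe 1170.
So from lowest to highest: Rb < Xe < Ar.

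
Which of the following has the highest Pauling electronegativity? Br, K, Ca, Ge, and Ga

Br

Electronegativity increases across a period and decreases down a group, tracking effective nuclear charge and atomic size.
All lie in period 4, so electronegativity increases left to right.
The highest Pauling electronegativity among these belongs to Br.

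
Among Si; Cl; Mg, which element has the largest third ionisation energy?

Mg

Consider each +2 ion: Si²⁺ still has 2 valence electrons; Cl²⁺ still has 5 valence electrons; Mg²⁺ is the bare [Ne] core.
Core electrons are held far more tightly than valence electrons, so Mg tops the IE_3 order.
Valence configurations: Si²⁺ [Ne]3s², Cl²⁺ [Ne]3s²3p³.
The numbers (kJ/mol): Si 3232, Cl 3822, Mg 7733.
Overall IE_3 order: Si < Cl < Mg.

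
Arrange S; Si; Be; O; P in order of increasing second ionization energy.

The second ionization energy removes an electron from the +1 ion. For each element: S⁺ still has 5 valence electrons; Si⁺ still has 3 valence electrons; Be⁺ still has 1 valence electron; O⁺ still has 5 valence electrons; P⁺ still has 4 valence electrons.
All are still removing valence electrons, so compare the +1 ions as you would atoms: IE_2 generally rises across a period (higher Z_eff) and falls down a group (larger shell), subject to the usual subshell exceptions.
Valence configurations: S⁺ [Ne]3s²3p³, Si⁺ [Ne]3s²3p¹, Be⁺ [He]2s¹, O⁺ [He]2s²2p³, P⁺ [Ne]3s²3p².
Tabulated IE_2 (kJ/mol): S 2252, Si 1577, Be 1757, O 3388, P 1907.
Overall IE_2 order: Si < Be < P < S < O.

Si < Be < P < S < O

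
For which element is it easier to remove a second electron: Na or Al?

Al

IE_2 is the cost of taking one more electron from the +1 cation: Na⁺ is the bare [Ne] core; Al⁺ still has 2 valence electrons.
Pulling an electron out of a noble-gas core costs far more than removing a remaining valence electron, so Na sits at the high end of IE_2.
Tabulated IE_2 (kJ/mol): Na 4562, Al 1817.
Overall IE_2 order: Al < Na.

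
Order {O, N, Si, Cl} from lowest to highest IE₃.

Si < Cl < N < O

The third ionization energy removes an electron from the +2 ion. For each element: O²⁺ still has 4 valence electrons; N²⁺ still has 3 valence electrons; Si²⁺ still has 2 valence electrons; Cl²⁺ still has 5 valence electrons.
All are still removing valence electrons, so compare the +2 ions as you would atoms: IE_3 generally rises across a period (higher Z_eff) and falls down a group (larger shell), subject to the usual subshell exceptions.
Valence configurations: O²⁺ [He]2s²2p², N²⁺ [He]2s²2p¹, Si²⁺ [Ne]3s², Cl²⁺ [Ne]3s²3p³.
Approximate IE_3 values (kJ/mol): O 5300, N 4578, Si 3232, Cl 3822.
Putting it together, IE_3: Si < Cl < N < O.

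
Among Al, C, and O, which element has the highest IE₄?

Al

After 3 electrons have been removed, what remains? Al³⁺ is the bare [Ne] core; C³⁺ still has 1 valence electron; O³⁺ still has 3 valence electrons.
Breaking into a closed-shell core is much more expensive than removing a leftover valence electron — Al has the largest IE_4 here.
Valence configurations: C³⁺ [He]2s¹, O³⁺ [He]2s²2p¹.
The numbers (kJ/mol): Al 11577, C 6223, O 7469.
Overall IE_4 order: C < O < Al.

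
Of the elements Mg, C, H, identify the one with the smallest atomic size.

H is in period 1, group 1; C is in period 2, group 14; Mg is in period 3, group 2.
Atomic radius shrinks across a period as nuclear charge pulls the same shell inward, and grows down a group as new shells are added.
These span different periods and groups, so the two trends combine.
C > H: the two effects oppose for this pair; the down-group effect wins (75 vs 32 pm).
Mg > C: both effects reinforce here, so Mg is clearly the larger of the two.
For reference (pm): H 32, C 75, Mg 139.
The smallest atomic size among these belongs to H.

H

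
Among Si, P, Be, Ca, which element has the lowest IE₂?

Ca

After 1 electron has been removed, what remains? Si⁺ still has 3 valence electrons; P⁺ still has 4 valence electrons; Be⁺ still has 1 valence electron; Ca⁺ still has 1 valence electron.
All are still removing valence electrons, so compare the +1 ions as you would atoms: IE_2 generally rises across a period (higher Z_eff) and falls down a group (larger shell), subject to the usual subshell exceptions.
Valence configurations: Si⁺ [Ne]3s²3p¹, P⁺ [Ne]3s²3p², Be⁺ [He]2s¹, Ca⁺ [Ar]4s¹.
Tabulated IE_2 (kJ/mol): Si 1577, P 1907, Be 1757, Ca 1145.
Hence IE_2: Ca < Si < Be < P.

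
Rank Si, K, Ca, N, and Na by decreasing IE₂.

Na > K > N > Si > Ca

Consider each +1 ion: Si⁺ still has 3 valence electrons; K⁺ is the bare [Ar] core; Ca⁺ still has 1 valence electron; N⁺ still has 4 valence electrons; Na⁺ is the bare [Ne] core.
Pulling an electron out of a noble-gas core costs far more than removing a remaining valence electron, so K and Na sit at the high end of IE_2.
Valence configurations: Si⁺ [Ne]3s²3p¹, Ca⁺ [Ar]4s¹, N⁺ [He]2s²2p².
Tabulated IE_2 (kJ/mol): Si 1577, K 3052, Ca 1145, N 2856, Na 4562.
So the second ionization energies run Ca < Si < N < K < Na.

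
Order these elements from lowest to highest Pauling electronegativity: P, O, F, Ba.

O is in period 2, group 16; F is in period 2, group 17; P is in period 3, group 15; Ba is in period 6, group 2.
EN rises left→right (higher Z_eff, smaller atoms) and falls top→bottom (larger, more shielded atoms).
These span different periods and groups, so the two trends combine.
P > Ba: both effects reinforce here, so P is clearly the higher of the two.
O > P: relative to P, both the across-period and down-group shifts push O's electronegativity up.
F > O: both are in period 2; the period trend gives F the larger value.
Tabulated electronegativity (Pauling): O 3.44, F 3.98, P 2.19, Ba 0.89.
So from lowest to highest: Ba < P < O < F.

Ba < P < O < F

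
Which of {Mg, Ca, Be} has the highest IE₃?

Consider each +2 ion: Mg²⁺ is the bare [Ne] core; Ca²⁺ is the bare [Ar] core; Be²⁺ is the bare [He] core.
All of these are removing an electron from a noble-gas core or deeper; the smaller core (lower principal quantum number) is held far more tightly, and within a period the higher nuclear charge binds the same core more tightly.
Tabulated IE_3 (kJ/mol): Mg 7733, Ca 4912, Be 14849.
Hence IE_3: Ca < Mg < Be.

Be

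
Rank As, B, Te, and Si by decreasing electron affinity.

Te > Si > As > B

B is in period 2, group 13; Si is in period 3, group 14; As is in period 4, group 15; Te is in period 5, group 16.
EA tends to increase across a period and decrease down a group, though the pattern is less regular than for IE or radius.
A diagonal step moves right (one effect) and down (the opposite effect) at once.
As > B: period and group pull opposite ways; the across-period shift dominates (78 vs 27 kJ/mol).
Si > As: the two effects oppose for this pair; the down-group effect wins (134 vs 78 kJ/mol).
Te > Si: period and group pull opposite ways; the across-period shift dominates (190 vs 134 kJ/mol).
Approximate values (kJ/mol): B 27, Si 134, As 78, Te 190.
So from highest to lowest: Te > Si > As > B.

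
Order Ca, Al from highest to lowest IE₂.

The second ionization energy removes an electron from the +1 ion. For each element: Ca⁺ still has 1 valence electron; Al⁺ still has 2 valence electrons.
All are still removing valence electrons, so compare the +1 ions as you would atoms: IE_2 generally rises across a period (higher Z_eff) and falls down a group (larger shell), subject to the usual subshell exceptions.
Valence configurations: Ca⁺ [Ar]4s¹, Al⁺ [Ne]3s².
Tabulated IE_2 (kJ/mol): Ca 1145, Al 1817.
So the second ionization energies run Ca < Al.

Al > Ca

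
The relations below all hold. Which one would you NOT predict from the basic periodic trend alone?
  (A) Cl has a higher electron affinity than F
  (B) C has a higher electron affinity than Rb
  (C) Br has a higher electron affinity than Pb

(A)

The general trend: electron affinity increases across a period and decreases down a group.
(A) Cl (period 3, group 17) vs F (period 2, group 17): the stated order contradicts the simple trend.
(B) C (period 2, group 14) vs Rb (period 5, group 1): the stated order agrees with the simple trend.
(C) Br (period 4, group 17) vs Pb (period 6, group 14): the stated order agrees with the simple trend.
The exception is (A): F's small 2p subshell makes the incoming electron feel strong e⁻–e⁻ repulsion, so Cl actually releases more energy on gaining an electron.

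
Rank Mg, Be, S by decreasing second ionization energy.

IE_2 is the cost of taking one more electron from the +1 cation: Mg⁺ still has 1 valence electron; Be⁺ still has 1 valence electron; S⁺ still has 5 valence electrons.
All are still removing valence electrons, so compare the +1 ions as you would atoms: IE_2 generally rises across a period (higher Z_eff) and falls down a group (larger shell), subject to the usual subshell exceptions.
Valence configurations: Mg⁺ [Ne]3s¹, Be⁺ [He]2s¹, S⁺ [Ne]3s²3p³.
Tabulated IE_2 (kJ/mol): Mg 1451, Be 1757, S 2252.
Putting it together, IE_2: Mg < Be < S.

S > Be > Mg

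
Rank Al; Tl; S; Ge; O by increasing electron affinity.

EA tends to increase across a period and decrease down a group, though the pattern is less regular than for IE or radius.
These span different periods and groups, so the two trends combine.
Al > Tl: they share group 13; the group trend gives Al the larger value.
Ge > Al: the two effects oppose for this pair; the across-period effect wins (119 vs 42 kJ/mol).
O > Ge: relative to Ge, both the across-period and down-group shifts push O's electron affinity up.
S > O: this pair runs against the simple trend — see the exception note.
Note the exception: S has a higher electron affinity than O, contrary to the simple trend — the compact 2p subshell of O repels the added electron more than S's larger 3p does.
Approximate values (kJ/mol): O 141, Al 42, S 200, Ge 119, Tl 19.
So from lowest to highest: Tl < Al < Ge < O < S.

Tl, Al, Ge, O, S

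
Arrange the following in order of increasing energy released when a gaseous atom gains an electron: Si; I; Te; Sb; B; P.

B is in period 2, group 13; Si is in period 3, group 14; P is in period 3, group 15; Sb is in period 5, group 15; Te is in period 5, group 16; I is in period 5, group 17.
EA tends to increase across a period and decrease down a group, though the pattern is less regular than for IE or radius.
Here both period and group differ, so the two effects have to be weighed against each other.
P > B: period and group pull opposite ways; the across-period shift dominates (72 vs 27 kJ/mol).
Sb > P: this pair runs against the simple trend — see the exception note.
Si > Sb: period and group pull opposite ways; the down-group shift dominates (134 vs 103 kJ/mol).
Te > Si: the two effects oppose for this pair; the across-period effect wins (190 vs 134 kJ/mol).
I > Te: both are in period 5; the period trend gives I the larger value.
Note the exception: Sb has a higher electron affinity than P, contrary to the simple trend — both are half-filled np³, but the pairing/repulsion penalty for the added electron shrinks as the p orbitals become larger and more diffuse down the group, and for Sb that outweighs the weaker nuclear attraction.
Note the exception: Si has a higher electron affinity than P, contrary to the simple trend — adding an electron to P's half-filled 3p³ is unfavourable, so Si (3p²) has the more exothermic EA.
Tabulated electron affinity (kJ/mol): B 27, Si 134, P 72, Sb 103, Te 190, I 295.
So from lowest to highest: B < P < Sb < Si < Te < I.

B < P < Sb < Si < Te < I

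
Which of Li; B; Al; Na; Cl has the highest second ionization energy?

IE_2 is the cost of taking one more electron from the +1 cation: Li⁺ is the bare [He] core; B⁺ still has 2 valence electrons; Al⁺ still has 2 valence electrons; Na⁺ is the bare [Ne] core; Cl⁺ still has 6 valence electrons.
Pulling an electron out of a noble-gas core costs far more than removing a remaining valence electron, so Na and Li sit at the high end of IE_2.
Valence configurations: B⁺ [He]2s², Al⁺ [Ne]3s², Cl⁺ [Ne]3s²3p⁴.
The numbers (kJ/mol): Li 7298, B 2427, Al 1817, Na 4562, Cl 2298.
Hence IE_2: Al < Cl < B < Na < Li.

Li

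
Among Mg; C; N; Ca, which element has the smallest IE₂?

Ca

Consider each +1 ion: Mg⁺ still has 1 valence electron; C⁺ still has 3 valence electrons; N⁺ still has 4 valence electrons; Ca⁺ still has 1 valence electron.
All are still removing valence electrons, so compare the +1 ions as you would atoms: IE_2 generally rises across a period (higher Z_eff) and falls down a group (larger shell), subject to the usual subshell exceptions.
Valence configurations: Mg⁺ [Ne]3s¹, C⁺ [He]2s²2p¹, N⁺ [He]2s²2p², Ca⁺ [Ar]4s¹.
The numbers (kJ/mol): Mg 1451, C 2353, N 2856, Ca 1145.
Overall IE_2 order: Ca < Mg < C < N.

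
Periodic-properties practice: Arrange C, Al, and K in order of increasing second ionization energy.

Al, C, K

Consider each +1 ion: C⁺ still has 3 valence electrons; Al⁺ still has 2 valence electrons; K⁺ is the bare [Ar] core.
Core electrons are held far more tightly than valence electrons, so K tops the IE_2 order.
Valence configurations: C⁺ [He]2s²2p¹, Al⁺ [Ne]3s².
The numbers (kJ/mol): C 2353, Al 1817, K 3052.
So the second ionization energies run Al < C < K.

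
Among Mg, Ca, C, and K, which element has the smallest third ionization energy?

K

The third ionization energy removes an electron from the +2 ion. For each element: Mg²⁺ is the bare [Ne] core; Ca²⁺ is the bare [Ar] core; C²⁺ still has 2 valence electrons; K²⁺ is already 1 electron into the core.
Usually core removal costs more than valence removal, but here the competition is close: a tightly held n=2 valence electron can cost more to remove than an n=3 core electron, so the actual values have to decide it.
Approximate IE_3 values (kJ/mol): Mg 7733, Ca 4912, C 4620, K 4420.
Putting it together, IE_3: K < C < Ca < Mg.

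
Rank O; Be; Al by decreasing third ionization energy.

Be > O > Al

IE_3 is the cost of taking one more electron from the +2 cation: O²⁺ still has 4 valence electrons; Be²⁺ is the bare [He] core; Al²⁺ still has 1 valence electron.
Core electrons are held far more tightly than valence electrons, so Be tops the IE_3 order.
Valence configurations: O²⁺ [He]2s²2p², Al²⁺ [Ne]3s¹.
Tabulated IE_3 (kJ/mol): O 5300, Be 14849, Al 2745.
So the third ionization energies run Al < O < Be.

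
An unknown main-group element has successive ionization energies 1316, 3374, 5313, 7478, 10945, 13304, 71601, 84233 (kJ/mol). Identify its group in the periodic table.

Look for the largest jump between consecutive ionization energies: IE7/IE6 ≈ 5.4, far larger than any earlier ratio.
That jump marks the point where a core electron is being removed. So the atom has 6 valence electrons.
A main-group element with 6 valence electrons is in group 16.

Group 16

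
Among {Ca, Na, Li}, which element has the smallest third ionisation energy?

Ca

IE_3 is the cost of taking one more electron from the +2 cation: Ca²⁺ is the bare [Ar] core; Na²⁺ is already 1 electron into the core; Li²⁺ is already 1 electron into the core.
All of these are removing an electron from a noble-gas core or deeper; the smaller core (lower principal quantum number) is held far more tightly, and within a period the higher nuclear charge binds the same core more tightly.
Approximate IE_3 values (kJ/mol): Ca 4912, Na 6910, Li 11815.
Overall IE_3 order: Ca < Na < Li.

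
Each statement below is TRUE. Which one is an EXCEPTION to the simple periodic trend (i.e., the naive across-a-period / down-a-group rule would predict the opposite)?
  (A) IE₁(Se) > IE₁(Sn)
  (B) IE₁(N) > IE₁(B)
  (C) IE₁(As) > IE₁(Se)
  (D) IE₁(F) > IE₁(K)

(C)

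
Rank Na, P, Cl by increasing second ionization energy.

After 1 electron has been removed, what remains? Na⁺ is the bare [Ne] core; P⁺ still has 4 valence electrons; Cl⁺ still has 6 valence electrons.
Pulling an electron out of a noble-gas core costs far more than removing a remaining valence electron, so Na sits at the high end of IE_2.
Valence configurations: P⁺ [Ne]3s²3p², Cl⁺ [Ne]3s²3p⁴.
Approximate IE_2 values (kJ/mol): Na 4562, P 1907, Cl 2298.
Overall IE_2 order: P < Cl < Na.

P < Cl < Na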